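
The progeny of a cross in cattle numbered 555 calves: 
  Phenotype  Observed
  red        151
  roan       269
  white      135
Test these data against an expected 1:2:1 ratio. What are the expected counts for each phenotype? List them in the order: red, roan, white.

138.75, 277.5, 138.75

Total ratio parts = 4. Expected numbers out of 555:
  red: 555 × 1/4 = 138.75
  roan: 555 × 2/4 = 277.5
  white: 555 × 1/4 = 138.75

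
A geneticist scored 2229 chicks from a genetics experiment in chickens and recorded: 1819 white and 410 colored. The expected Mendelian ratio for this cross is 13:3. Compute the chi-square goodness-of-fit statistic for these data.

0.186

Expected counts for N = 2229 under a 13:3 ratio (total parts = 16):
  white: 2229 × 13/16 = 1811.0625
  colored: 2229 × 3/16 = 417.9375
χ² = Σ (O − E)² / E
  white: (1819 − 1811.0625)² / 1811.0625 = 0.0348
  colored: (410 − 417.9375)² / 417.9375 = 0.1507
χ² = 0.0348 + 0.1507 = 0.1855 ≈ 0.186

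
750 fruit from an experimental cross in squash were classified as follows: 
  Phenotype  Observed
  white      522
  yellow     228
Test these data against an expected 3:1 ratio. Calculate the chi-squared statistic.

11.664

Under the 3:1 hypothesis (Σ ratio = 4, N = 750):
  white: 750 × 3/4 = 562.5
  yellow: 750 × 1/4 = 187.5
χ² = Σ (O − E)² / E
  white: (522 − 562.5)² / 562.5 = 2.9160
  yellow: (228 − 187.5)² / 187.5 = 8.7480
χ² = 2.9160 + 8.7480 = 11.664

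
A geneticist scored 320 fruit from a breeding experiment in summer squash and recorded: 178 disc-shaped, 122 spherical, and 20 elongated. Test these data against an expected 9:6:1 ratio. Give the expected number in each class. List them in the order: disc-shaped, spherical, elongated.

Total ratio parts = 16. Expected numbers out of 320:
  disc-shaped: 320 × 9/16 = 180
  spherical: 320 × 6/16 = 120
  elongated: 320 × 1/16 = 20

180, 120, 20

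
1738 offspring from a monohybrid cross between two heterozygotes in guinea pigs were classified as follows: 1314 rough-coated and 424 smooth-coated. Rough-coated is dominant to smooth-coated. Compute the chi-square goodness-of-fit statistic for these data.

For a monohybrid cross between heterozygotes with complete dominance, the expected phenotypic ratio is 3:1.
Expected counts for N = 1738 under a 3:1 ratio (total parts = 4):
  rough-coated: 1738 × 3/4 = 1303.5
  smooth-coated: 1738 × 1/4 = 434.5
χ² = Σ (O − E)² / E
  rough-coated: (1314 − 1303.5)² / 1303.5 = 0.0846
  smooth-coated: (424 − 434.5)² / 434.5 = 0.2537
χ² = 0.0846 + 0.2537 = 0.3383 ≈ 0.338

0.338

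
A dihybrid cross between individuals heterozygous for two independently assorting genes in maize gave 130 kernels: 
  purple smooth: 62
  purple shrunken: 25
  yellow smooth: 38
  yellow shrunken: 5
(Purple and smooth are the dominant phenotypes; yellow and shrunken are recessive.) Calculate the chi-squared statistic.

A dihybrid F₂ with independent assortment and complete dominance at both loci gives a 9:3:3:1 phenotypic ratio.
Under the 9:3:3:1 hypothesis (Σ ratio = 16, N = 130):
  purple smooth: 130 × 9/16 = 73.125
  purple shrunken: 130 × 3/16 = 24.375
  yellow smooth: 130 × 3/16 = 24.375
  yellow shrunken: 130 × 1/16 = 8.125
χ² = Σ (O − E)² / E
  purple smooth: (62 − 73.125)² / 73.125 = 1.6925
  purple shrunken: (25 − 24.375)² / 24.375 = 0.0160
  yellow smooth: (38 − 24.375)² / 24.375 = 7.6160
  yellow shrunken: (5 − 8.125)² / 8.125 = 1.2019
χ² = 1.6925 + 0.0160 + 7.6160 + 1.2019 = 10.5264 ≈ 10.526

10.526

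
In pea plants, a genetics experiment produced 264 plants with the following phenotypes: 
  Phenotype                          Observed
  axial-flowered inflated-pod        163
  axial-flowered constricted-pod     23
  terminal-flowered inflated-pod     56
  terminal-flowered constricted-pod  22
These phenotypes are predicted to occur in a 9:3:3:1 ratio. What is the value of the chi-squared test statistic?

Under the 9:3:3:1 hypothesis (Σ ratio = 16, N = 264):
  axial-flowered inflated-pod: 264 × 9/16 = 148.5
  axial-flowered constricted-pod: 264 × 3/16 = 49.5
  terminal-flowered inflated-pod: 264 × 3/16 = 49.5
  terminal-flowered constricted-pod: 264 × 1/16 = 16.5
χ² = Σ (O − E)² / E
  axial-flowered inflated-pod: (163 − 148.5)² / 148.5 = 1.4158
  axial-flowered constricted-pod: (23 − 49.5)² / 49.5 = 14.1869
  terminal-flowered inflated-pod: (56 − 49.5)² / 49.5 = 0.8535
  terminal-flowered constricted-pod: (22 − 16.5)² / 16.5 = 1.8333
χ² = 1.4158 + 14.1869 + 0.8535 + 1.8333 = 18.2895 ≈ 18.290

18.290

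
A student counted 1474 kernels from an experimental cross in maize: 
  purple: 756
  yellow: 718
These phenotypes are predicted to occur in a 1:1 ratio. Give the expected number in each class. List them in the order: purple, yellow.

Expected counts for N = 1474 under a 1:1 ratio (total parts = 2):
  purple: 1474 × 1/2 = 737
  yellow: 1474 × 1/2 = 737

737, 737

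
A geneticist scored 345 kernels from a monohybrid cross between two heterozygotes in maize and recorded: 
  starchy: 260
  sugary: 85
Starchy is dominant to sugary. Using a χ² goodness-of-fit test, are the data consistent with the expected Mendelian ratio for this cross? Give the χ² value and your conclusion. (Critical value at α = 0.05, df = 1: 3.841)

0.024; consistent

For a monohybrid cross between heterozygotes with complete dominance, the expected phenotypic ratio is 3:1.
Total ratio parts = 4. Expected numbers out of 345:
  starchy: 345 × 3/4 = 258.75
  sugary: 345 × 1/4 = 86.25
χ² = Σ (O − E)² / E
  starchy: (260 − 258.75)² / 258.75 = 0.0060
  sugary: (85 − 86.25)² / 86.25 = 0.0181
χ² = 0.0060 + 0.0181 = 0.0241 ≈ 0.024
Degrees of freedom = 2 − 1 = 1; critical value at α = 0.05 is 3.841.
Since 0.024 < 3.841, we fail to reject the null hypothesis — the data are consistent with the 3:1 ratio.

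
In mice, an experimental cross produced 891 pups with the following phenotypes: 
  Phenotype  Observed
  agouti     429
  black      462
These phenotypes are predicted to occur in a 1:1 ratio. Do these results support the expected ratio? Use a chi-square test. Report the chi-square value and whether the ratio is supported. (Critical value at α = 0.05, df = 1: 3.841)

Total ratio parts = 2. Expected numbers out of 891:
  agouti: 891 × 1/2 = 445.5
  black: 891 × 1/2 = 445.5
χ² = Σ (O − E)² / E
  agouti: (429 − 445.5)² / 445.5 = 0.6111
  black: (462 − 445.5)² / 445.5 = 0.6111
χ² = 0.6111 + 0.6111 = 1.2222 ≈ 1.222
Degrees of freedom = 2 − 1 = 1; critical value at α = 0.05 is 3.841.
Since 1.222 < 3.841, we fail to reject the null hypothesis — the data are consistent with the 1:1 ratio.

1.222; consistent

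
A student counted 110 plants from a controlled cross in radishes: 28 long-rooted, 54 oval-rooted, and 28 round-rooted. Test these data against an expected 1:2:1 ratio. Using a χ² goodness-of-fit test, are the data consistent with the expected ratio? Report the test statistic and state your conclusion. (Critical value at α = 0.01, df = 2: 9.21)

Expected counts for N = 110 under a 1:2:1 ratio (total parts = 4):
  long-rooted: 110 × 1/4 = 27.5
  oval-rooted: 110 × 2/4 = 55
  round-rooted: 110 × 1/4 = 27.5
χ² = Σ (O − E)² / E
  long-rooted: (28 − 27.5)² / 27.5 = 0.0091
  oval-rooted: (54 − 55)² / 55 = 0.0182
  round-rooted: (28 − 27.5)² / 27.5 = 0.0091
χ² = 0.0091 + 0.0182 + 0.0091 = 0.0364 ≈ 0.036
Degrees of freedom = 3 − 1 = 2; critical value at α = 0.01 is 9.21.
Since 0.036 < 9.21, we fail to reject the null hypothesis — the data are consistent with the 1:2:1 ratio.

0.036; consistent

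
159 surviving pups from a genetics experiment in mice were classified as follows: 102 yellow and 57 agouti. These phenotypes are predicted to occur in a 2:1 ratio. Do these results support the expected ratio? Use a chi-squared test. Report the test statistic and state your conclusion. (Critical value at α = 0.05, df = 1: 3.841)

Total ratio parts = 3. Expected numbers out of 159:
  yellow: 159 × 2/3 = 106
  agouti: 159 × 1/3 = 53
χ² = Σ (O − E)² / E
  yellow: (102 − 106)² / 106 = 0.1509
  agouti: (57 − 53)² / 53 = 0.3019
χ² = 0.1509 + 0.3019 = 0.4528 ≈ 0.453
Degrees of freedom = 2 − 1 = 1; critical value at α = 0.05 is 3.841.
Since 0.453 < 3.841, we fail to reject the null hypothesis — the data are consistent with the 2:1 ratio.

0.453; consistent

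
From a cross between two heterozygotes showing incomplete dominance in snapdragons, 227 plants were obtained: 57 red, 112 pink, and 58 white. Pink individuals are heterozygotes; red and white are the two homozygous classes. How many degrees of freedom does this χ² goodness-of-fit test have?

With incomplete dominance, a heterozygote × heterozygote cross gives a 1:2:1 phenotypic ratio.
A goodness-of-fit test with 3 phenotype classes has df = 3 − 1 = 2.

2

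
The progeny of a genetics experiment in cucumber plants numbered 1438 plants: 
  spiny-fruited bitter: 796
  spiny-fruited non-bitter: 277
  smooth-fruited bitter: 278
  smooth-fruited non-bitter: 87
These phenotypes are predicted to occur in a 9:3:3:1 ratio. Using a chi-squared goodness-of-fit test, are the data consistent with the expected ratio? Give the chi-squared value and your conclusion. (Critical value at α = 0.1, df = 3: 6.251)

0.759; consistent

Total ratio parts = 16. Expected numbers out of 1438:
  spiny-fruited bitter: 1438 × 9/16 = 808.875
  spiny-fruited non-bitter: 1438 × 3/16 = 269.625
  smooth-fruited bitter: 1438 × 3/16 = 269.625
  smooth-fruited non-bitter: 1438 × 1/16 = 89.875
χ² = Σ (O − E)² / E
  spiny-fruited bitter: (796 − 808.875)² / 808.875 = 0.2049
  spiny-fruited non-bitter: (277 − 269.625)² / 269.625 = 0.2017
  smooth-fruited bitter: (278 − 269.625)² / 269.625 = 0.2601
  smooth-fruited non-bitter: (87 − 89.875)² / 89.875 = 0.0920
χ² = 0.2049 + 0.2017 + 0.2601 + 0.0920 = 0.7587 ≈ 0.759
Degrees of freedom = 4 − 1 = 3; critical value at α = 0.1 is 6.251.
Since 0.759 < 6.251, we fail to reject the null hypothesis — the data are consistent with the 9:3:3:1 ratio.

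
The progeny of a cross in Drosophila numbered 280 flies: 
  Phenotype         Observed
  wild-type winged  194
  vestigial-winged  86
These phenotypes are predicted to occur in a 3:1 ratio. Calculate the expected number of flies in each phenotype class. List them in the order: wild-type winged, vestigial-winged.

210, 70

Expected counts for N = 280 under a 3:1 ratio (total parts = 4):
  wild-type winged: 280 × 3/4 = 210
  vestigial-winged: 280 × 1/4 = 70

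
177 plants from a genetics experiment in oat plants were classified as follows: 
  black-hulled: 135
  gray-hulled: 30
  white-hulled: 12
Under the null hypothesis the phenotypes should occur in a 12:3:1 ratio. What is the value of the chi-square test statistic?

Under the 12:3:1 hypothesis (Σ ratio = 16, N = 177):
  black-hulled: 177 × 12/16 = 132.75
  gray-hulled: 177 × 3/16 = 33.1875
  white-hulled: 177 × 1/16 = 11.0625
χ² = Σ (O − E)² / E
  black-hulled: (135 − 132.75)² / 132.75 = 0.0381
  gray-hulled: (30 − 33.1875)² / 33.1875 = 0.3061
  white-hulled: (12 − 11.0625)² / 11.0625 = 0.0794
χ² = 0.0381 + 0.3061 + 0.0794 = 0.4236 ≈ 0.424

0.424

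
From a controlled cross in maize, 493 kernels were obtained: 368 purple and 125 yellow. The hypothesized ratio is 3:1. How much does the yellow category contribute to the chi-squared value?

Total ratio parts = 4. Expected numbers out of 493:
  purple: 493 × 3/4 = 369.75
  yellow: 493 × 1/4 = 123.25
Contribution of yellow: (125 − 123.25)² / 123.25 = 0.0248

0.025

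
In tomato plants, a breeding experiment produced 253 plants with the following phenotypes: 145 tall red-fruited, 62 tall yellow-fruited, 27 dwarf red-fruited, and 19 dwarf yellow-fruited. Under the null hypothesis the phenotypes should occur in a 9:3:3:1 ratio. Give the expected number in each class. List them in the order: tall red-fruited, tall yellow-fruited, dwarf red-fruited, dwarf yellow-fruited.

Total ratio parts = 16. Expected numbers out of 253:
  tall red-fruited: 253 × 9/16 = 142.3125
  tall yellow-fruited: 253 × 3/16 = 47.4375
  dwarf red-fruited: 253 × 3/16 = 47.4375
  dwarf yellow-fruited: 253 × 1/16 = 15.8125

142.3125, 47.4375, 47.4375, 15.8125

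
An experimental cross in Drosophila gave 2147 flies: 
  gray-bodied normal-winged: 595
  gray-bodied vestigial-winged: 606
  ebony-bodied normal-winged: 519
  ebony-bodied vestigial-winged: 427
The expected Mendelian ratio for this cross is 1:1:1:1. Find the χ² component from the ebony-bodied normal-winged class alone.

Under the 1:1:1:1 hypothesis (Σ ratio = 4, N = 2147):
  gray-bodied normal-winged: 2147 × 1/4 = 536.75
  gray-bodied vestigial-winged: 2147 × 1/4 = 536.75
  ebony-bodied normal-winged: 2147 × 1/4 = 536.75
  ebony-bodied vestigial-winged: 2147 × 1/4 = 536.75
Contribution of ebony-bodied normal-winged: (519 − 536.75)² / 536.75 = 0.5870

0.587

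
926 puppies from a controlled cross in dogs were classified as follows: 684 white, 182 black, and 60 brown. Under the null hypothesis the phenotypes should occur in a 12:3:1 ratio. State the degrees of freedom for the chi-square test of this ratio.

A goodness-of-fit test with 3 phenotype classes has df = 3 − 1 = 2.

2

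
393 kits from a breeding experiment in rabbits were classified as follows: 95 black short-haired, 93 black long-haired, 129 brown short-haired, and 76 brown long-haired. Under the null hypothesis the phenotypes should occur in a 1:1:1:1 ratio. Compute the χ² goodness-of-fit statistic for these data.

Expected counts for N = 393 under a 1:1:1:1 ratio (total parts = 4):
  black short-haired: 393 × 1/4 = 98.25
  black long-haired: 393 × 1/4 = 98.25
  brown short-haired: 393 × 1/4 = 98.25
  brown long-haired: 393 × 1/4 = 98.25
χ² = Σ (O − E)² / E
  black short-haired: (95 − 98.25)² / 98.25 = 0.1075
  black long-haired: (93 − 98.25)² / 98.25 = 0.2805
  brown short-haired: (129 − 98.25)² / 98.25 = 9.6240
  brown long-haired: (76 − 98.25)² / 98.25 = 5.0388
χ² = 0.1075 + 0.2805 + 9.6240 + 5.0388 = 15.0508 ≈ 15.051

15.051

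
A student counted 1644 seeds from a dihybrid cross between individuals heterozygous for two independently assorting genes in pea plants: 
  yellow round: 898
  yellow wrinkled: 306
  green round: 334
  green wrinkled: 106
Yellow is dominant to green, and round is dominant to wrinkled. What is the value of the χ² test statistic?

A dihybrid F₂ with independent assortment and complete dominance at both loci gives a 9:3:3:1 phenotypic ratio.
The 9:3:3:1 ratio has 16 parts, so with N = 1644 the expected counts are:
  yellow round: 1644 × 9/16 = 924.75
  yellow wrinkled: 1644 × 3/16 = 308.25
  green round: 1644 × 3/16 = 308.25
  green wrinkled: 1644 × 1/16 = 102.75
χ² = Σ (O − E)² / E
  yellow round: (898 − 924.75)² / 924.75 = 0.7738
  yellow wrinkled: (306 − 308.25)² / 308.25 = 0.0164
  green round: (334 − 308.25)² / 308.25 = 2.1511
  green wrinkled: (106 − 102.75)² / 102.75 = 0.1028
χ² = 0.7738 + 0.0164 + 2.1511 + 0.1028 = 3.0441 ≈ 3.044

3.044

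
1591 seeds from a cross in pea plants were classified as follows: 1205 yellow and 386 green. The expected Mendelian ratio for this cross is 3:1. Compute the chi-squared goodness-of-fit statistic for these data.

The 3:1 ratio has 4 parts, so with N = 1591 the expected counts are:
  yellow: 1591 × 3/4 = 1193.25
  green: 1591 × 1/4 = 397.75
χ² = Σ (O − E)² / E
  yellow: (1205 − 1193.25)² / 1193.25 = 0.1157
  green: (386 − 397.75)² / 397.75 = 0.3471
χ² = 0.1157 + 0.3471 = 0.4628 ≈ 0.463

0.463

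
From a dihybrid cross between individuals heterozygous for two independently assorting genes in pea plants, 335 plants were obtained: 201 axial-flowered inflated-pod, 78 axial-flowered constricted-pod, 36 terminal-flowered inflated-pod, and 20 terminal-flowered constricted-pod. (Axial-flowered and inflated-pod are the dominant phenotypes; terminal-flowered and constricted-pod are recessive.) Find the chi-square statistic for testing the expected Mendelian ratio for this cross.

A dihybrid F₂ with independent assortment and complete dominance at both loci gives a 9:3:3:1 phenotypic ratio.
Total ratio parts = 16. Expected numbers out of 335:
  axial-flowered inflated-pod: 335 × 9/16 = 188.4375
  axial-flowered constricted-pod: 335 × 3/16 = 62.8125
  terminal-flowered inflated-pod: 335 × 3/16 = 62.8125
  terminal-flowered constricted-pod: 335 × 1/16 = 20.9375
χ² = Σ (O − E)² / E
  axial-flowered inflated-pod: (201 − 188.4375)² / 188.4375 = 0.8375
  axial-flowered constricted-pod: (78 − 62.8125)² / 62.8125 = 3.6722
  terminal-flowered inflated-pod: (36 − 62.8125)² / 62.8125 = 11.4453
  terminal-flowered constricted-pod: (20 − 20.9375)² / 20.9375 = 0.0420
χ² = 0.8375 + 3.6722 + 11.4453 + 0.0420 = 15.997

15.997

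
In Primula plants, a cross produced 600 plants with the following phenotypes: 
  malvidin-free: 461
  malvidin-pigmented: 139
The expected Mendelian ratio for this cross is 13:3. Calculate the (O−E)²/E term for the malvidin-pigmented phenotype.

6.242

Expected counts for N = 600 under a 13:3 ratio (total parts = 16):
  malvidin-free: 600 × 13/16 = 487.5
  malvidin-pigmented: 600 × 3/16 = 112.5
Contribution of malvidin-pigmented: (139 − 112.5)² / 112.5 = 6.2422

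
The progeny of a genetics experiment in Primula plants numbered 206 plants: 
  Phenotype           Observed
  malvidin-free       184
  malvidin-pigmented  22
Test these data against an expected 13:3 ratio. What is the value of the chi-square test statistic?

Total ratio parts = 16. Expected numbers out of 206:
  malvidin-free: 206 × 13/16 = 167.375
  malvidin-pigmented: 206 × 3/16 = 38.625
χ² = Σ (O − E)² / E
  malvidin-free: (184 − 167.375)² / 167.375 = 1.6513
  malvidin-pigmented: (22 − 38.625)² / 38.625 = 7.1557
χ² = 1.6513 + 7.1557 = 8.807

8.807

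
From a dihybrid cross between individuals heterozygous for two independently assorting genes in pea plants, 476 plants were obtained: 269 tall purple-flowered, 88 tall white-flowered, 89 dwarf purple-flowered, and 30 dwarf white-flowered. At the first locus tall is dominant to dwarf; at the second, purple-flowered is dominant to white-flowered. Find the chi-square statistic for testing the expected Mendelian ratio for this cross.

A dihybrid F₂ with independent assortment and complete dominance at both loci gives a 9:3:3:1 phenotypic ratio.
The 9:3:3:1 ratio has 16 parts, so with N = 476 the expected counts are:
  tall purple-flowered: 476 × 9/16 = 267.75
  tall white-flowered: 476 × 3/16 = 89.25
  dwarf purple-flowered: 476 × 3/16 = 89.25
  dwarf white-flowered: 476 × 1/16 = 29.75
χ² = Σ (O − E)² / E
  tall purple-flowered: (269 − 267.75)² / 267.75 = 0.0058
  tall white-flowered: (88 − 89.25)² / 89.25 = 0.0175
  dwarf purple-flowered: (89 − 89.25)² / 89.25 = 0.0007
  dwarf white-flowered: (30 − 29.75)² / 29.75 = 0.0021
χ² = 0.0058 + 0.0175 + 0.0007 + 0.0021 = 0.0261 ≈ 0.026

0.026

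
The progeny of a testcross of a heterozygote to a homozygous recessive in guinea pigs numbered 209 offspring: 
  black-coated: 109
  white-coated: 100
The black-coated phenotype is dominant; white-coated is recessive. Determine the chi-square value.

A testcross of a heterozygote (Aa × aa) gives a 1:1 phenotypic ratio.
Total ratio parts = 2. Expected numbers out of 209:
  black-coated: 209 × 1/2 = 104.5
  white-coated: 209 × 1/2 = 104.5
χ² = Σ (O − E)² / E
  black-coated: (109 − 104.5)² / 104.5 = 0.1938
  white-coated: (100 − 104.5)² / 104.5 = 0.1938
χ² = 0.1938 + 0.1938 = 0.3876 ≈ 0.388

0.388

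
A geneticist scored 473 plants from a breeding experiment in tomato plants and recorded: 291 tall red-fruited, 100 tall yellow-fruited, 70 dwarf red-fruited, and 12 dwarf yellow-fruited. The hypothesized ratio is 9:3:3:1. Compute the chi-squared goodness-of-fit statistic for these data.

18.152

Total ratio parts = 16. Expected numbers out of 473:
  tall red-fruited: 473 × 9/16 = 266.0625
  tall yellow-fruited: 473 × 3/16 = 88.6875
  dwarf red-fruited: 473 × 3/16 = 88.6875
  dwarf yellow-fruited: 473 × 1/16 = 29.5625
χ² = Σ (O − E)² / E
  tall red-fruited: (291 − 266.0625)² / 266.0625 = 2.3373
  tall yellow-fruited: (100 − 88.6875)² / 88.6875 = 1.4430
  dwarf red-fruited: (70 − 88.6875)² / 88.6875 = 3.9377
  dwarf yellow-fruited: (12 − 29.5625)² / 29.5625 = 10.4335
χ² = 2.3373 + 1.4430 + 3.9377 + 10.4335 = 18.1515 ≈ 18.152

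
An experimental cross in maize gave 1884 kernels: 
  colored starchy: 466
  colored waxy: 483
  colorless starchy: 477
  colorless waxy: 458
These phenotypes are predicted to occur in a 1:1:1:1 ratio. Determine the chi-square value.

0.794

Expected counts for N = 1884 under a 1:1:1:1 ratio (total parts = 4):
  colored starchy: 1884 × 1/4 = 471
  colored waxy: 1884 × 1/4 = 471
  colorless starchy: 1884 × 1/4 = 471
  colorless waxy: 1884 × 1/4 = 471
χ² = Σ (O − E)² / E
  colored starchy: (466 − 471)² / 471 = 0.0531
  colored waxy: (483 − 471)² / 471 = 0.3057
  colorless starchy: (477 − 471)² / 471 = 0.0764
  colorless waxy: (458 − 471)² / 471 = 0.3588
χ² = 0.0531 + 0.3057 + 0.0764 + 0.3588 = 0.794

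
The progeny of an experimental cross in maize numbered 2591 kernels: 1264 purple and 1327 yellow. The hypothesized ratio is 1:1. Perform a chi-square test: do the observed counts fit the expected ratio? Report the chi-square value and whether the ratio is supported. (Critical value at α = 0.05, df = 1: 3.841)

1.532; consistent

Expected counts for N = 2591 under a 1:1 ratio (total parts = 2):
  purple: 2591 × 1/2 = 1295.5
  yellow: 2591 × 1/2 = 1295.5
χ² = Σ (O − E)² / E
  purple: (1264 − 1295.5)² / 1295.5 = 0.7659
  yellow: (1327 − 1295.5)² / 1295.5 = 0.7659
χ² = 0.7659 + 0.7659 = 1.5318 ≈ 1.532
Degrees of freedom = 2 − 1 = 1; critical value at α = 0.05 is 3.841.
Since 1.532 < 3.841, we fail to reject the null hypothesis — the data are consistent with the 1:1 ratio.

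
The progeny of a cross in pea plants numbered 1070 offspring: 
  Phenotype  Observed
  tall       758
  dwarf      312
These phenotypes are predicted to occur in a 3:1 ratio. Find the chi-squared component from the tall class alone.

2.468

Under the 3:1 hypothesis (Σ ratio = 4, N = 1070):
  tall: 1070 × 3/4 = 802.5
  dwarf: 1070 × 1/4 = 267.5
Contribution of tall: (758 − 802.5)² / 802.5 = 2.4676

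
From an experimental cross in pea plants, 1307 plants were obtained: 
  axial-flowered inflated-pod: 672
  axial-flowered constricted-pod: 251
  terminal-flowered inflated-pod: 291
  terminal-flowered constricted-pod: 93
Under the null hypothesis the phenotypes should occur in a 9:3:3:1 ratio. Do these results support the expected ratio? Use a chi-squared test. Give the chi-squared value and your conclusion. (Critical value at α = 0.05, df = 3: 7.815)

The 9:3:3:1 ratio has 16 parts, so with N = 1307 the expected counts are:
  axial-flowered inflated-pod: 1307 × 9/16 = 735.1875
  axial-flowered constricted-pod: 1307 × 3/16 = 245.0625
  terminal-flowered inflated-pod: 1307 × 3/16 = 245.0625
  terminal-flowered constricted-pod: 1307 × 1/16 = 81.6875
χ² = Σ (O − E)² / E
  axial-flowered inflated-pod: (672 − 735.1875)² / 735.1875 = 5.4308
  axial-flowered constricted-pod: (251 − 245.0625)² / 245.0625 = 0.1439
  terminal-flowered inflated-pod: (291 − 245.0625)² / 245.0625 = 8.6111
  terminal-flowered constricted-pod: (93 − 81.6875)² / 81.6875 = 1.5666
χ² = 5.4308 + 0.1439 + 8.6111 + 1.5666 = 15.7524 ≈ 15.752
Degrees of freedom = 4 − 1 = 3; critical value at α = 0.05 is 7.815.
Since 15.752 > 7.815, we reject the null hypothesis — the data do not fit the 9:3:3:1 ratio.

15.752; not consistent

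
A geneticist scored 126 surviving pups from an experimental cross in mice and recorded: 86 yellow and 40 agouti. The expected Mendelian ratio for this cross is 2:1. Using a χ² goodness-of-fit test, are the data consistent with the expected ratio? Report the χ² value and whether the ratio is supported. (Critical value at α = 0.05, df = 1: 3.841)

Expected counts for N = 126 under a 2:1 ratio (total parts = 3):
  yellow: 126 × 2/3 = 84
  agouti: 126 × 1/3 = 42
χ² = Σ (O − E)² / E
  yellow: (86 − 84)² / 84 = 0.0476
  agouti: (40 − 42)² / 42 = 0.0952
χ² = 0.0476 + 0.0952 = 0.1428 ≈ 0.143
Degrees of freedom = 2 − 1 = 1; critical value at α = 0.05 is 3.841.
Since 0.143 < 3.841, we fail to reject the null hypothesis — the data are consistent with the 2:1 ratio.

0.143; consistent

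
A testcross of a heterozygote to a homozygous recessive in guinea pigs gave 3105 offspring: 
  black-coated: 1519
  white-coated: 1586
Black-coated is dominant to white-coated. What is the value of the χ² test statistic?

1.446

A testcross of a heterozygote (Aa × aa) gives a 1:1 phenotypic ratio.
Total ratio parts = 2. Expected numbers out of 3105:
  black-coated: 3105 × 1/2 = 1552.5
  white-coated: 3105 × 1/2 = 1552.5
χ² = Σ (O − E)² / E
  black-coated: (1519 − 1552.5)² / 1552.5 = 0.7229
  white-coated: (1586 − 1552.5)² / 1552.5 = 0.7229
χ² = 0.7229 + 0.7229 = 1.4458 ≈ 1.446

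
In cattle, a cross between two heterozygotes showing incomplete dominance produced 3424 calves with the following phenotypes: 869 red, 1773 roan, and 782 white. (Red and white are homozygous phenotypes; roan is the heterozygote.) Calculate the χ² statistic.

With incomplete dominance, a heterozygote × heterozygote cross gives a 1:2:1 phenotypic ratio.
The 1:2:1 ratio has 4 parts, so with N = 3424 the expected counts are:
  red: 3424 × 1/4 = 856
  roan: 3424 × 2/4 = 1712
  white: 3424 × 1/4 = 856
χ² = Σ (O − E)² / E
  red: (869 − 856)² / 856 = 0.1974
  roan: (1773 − 1712)² / 1712 = 2.1735
  white: (782 − 856)² / 856 = 6.3972
χ² = 0.1974 + 2.1735 + 6.3972 = 8.7681 ≈ 8.768

8.768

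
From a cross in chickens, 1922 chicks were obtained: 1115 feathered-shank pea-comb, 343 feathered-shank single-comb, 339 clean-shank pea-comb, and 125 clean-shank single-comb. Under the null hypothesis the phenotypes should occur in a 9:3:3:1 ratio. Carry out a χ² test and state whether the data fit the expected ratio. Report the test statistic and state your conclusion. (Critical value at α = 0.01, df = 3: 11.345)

Expected counts for N = 1922 under a 9:3:3:1 ratio (total parts = 16):
  feathered-shank pea-comb: 1922 × 9/16 = 1081.125
  feathered-shank single-comb: 1922 × 3/16 = 360.375
  clean-shank pea-comb: 1922 × 3/16 = 360.375
  clean-shank single-comb: 1922 × 1/16 = 120.125
χ² = Σ (O − E)² / E
  feathered-shank pea-comb: (1115 − 1081.125)² / 1081.125 = 1.0614
  feathered-shank single-comb: (343 − 360.375)² / 360.375 = 0.8377
  clean-shank pea-comb: (339 − 360.375)² / 360.375 = 1.2678
  clean-shank single-comb: (125 − 120.125)² / 120.125 = 0.1978
χ² = 1.0614 + 0.8377 + 1.2678 + 0.1978 = 3.3647 ≈ 3.365
Degrees of freedom = 4 − 1 = 3; critical value at α = 0.01 is 11.345.
Since 3.365 < 11.345, we fail to reject the null hypothesis — the data are consistent with the 9:3:3:1 ratio.

3.365; consistent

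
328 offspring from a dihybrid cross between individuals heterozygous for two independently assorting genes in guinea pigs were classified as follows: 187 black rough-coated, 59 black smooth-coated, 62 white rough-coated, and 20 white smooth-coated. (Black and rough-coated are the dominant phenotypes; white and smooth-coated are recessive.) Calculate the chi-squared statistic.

A dihybrid F₂ with independent assortment and complete dominance at both loci gives a 9:3:3:1 phenotypic ratio.
Under the 9:3:3:1 hypothesis (Σ ratio = 16, N = 328):
  black rough-coated: 328 × 9/16 = 184.5
  black smooth-coated: 328 × 3/16 = 61.5
  white rough-coated: 328 × 3/16 = 61.5
  white smooth-coated: 328 × 1/16 = 20.5
χ² = Σ (O − E)² / E
  black rough-coated: (187 − 184.5)² / 184.5 = 0.0339
  black smooth-coated: (59 − 61.5)² / 61.5 = 0.1016
  white rough-coated: (62 − 61.5)² / 61.5 = 0.0041
  white smooth-coated: (20 − 20.5)² / 20.5 = 0.0122
χ² = 0.0339 + 0.1016 + 0.0041 + 0.0122 = 0.1518 ≈ 0.152

0.152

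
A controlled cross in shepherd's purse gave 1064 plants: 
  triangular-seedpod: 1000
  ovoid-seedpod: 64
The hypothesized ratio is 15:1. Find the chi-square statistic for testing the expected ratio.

Expected counts for N = 1064 under a 15:1 ratio (total parts = 16):
  triangular-seedpod: 1064 × 15/16 = 997.5
  ovoid-seedpod: 1064 × 1/16 = 66.5
χ² = Σ (O − E)² / E
  triangular-seedpod: (1000 − 997.5)² / 997.5 = 0.0063
  ovoid-seedpod: (64 − 66.5)² / 66.5 = 0.0940
χ² = 0.0063 + 0.0940 = 0.1003 ≈ 0.100

0.100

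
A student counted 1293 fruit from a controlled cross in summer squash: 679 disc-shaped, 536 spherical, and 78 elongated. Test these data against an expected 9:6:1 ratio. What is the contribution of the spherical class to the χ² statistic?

The 9:6:1 ratio has 16 parts, so with N = 1293 the expected counts are:
  disc-shaped: 1293 × 9/16 = 727.3125
  spherical: 1293 × 6/16 = 484.875
  elongated: 1293 × 1/16 = 80.8125
Contribution of spherical: (536 − 484.875)² / 484.875 = 5.3906

5.391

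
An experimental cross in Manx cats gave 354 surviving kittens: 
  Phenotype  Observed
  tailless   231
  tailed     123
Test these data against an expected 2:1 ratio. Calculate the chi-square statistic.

The 2:1 ratio has 3 parts, so with N = 354 the expected counts are:
  tailless: 354 × 2/3 = 236
  tailed: 354 × 1/3 = 118
χ² = Σ (O − E)² / E
  tailless: (231 − 236)² / 236 = 0.1059
  tailed: (123 − 118)² / 118 = 0.2119
χ² = 0.1059 + 0.2119 = 0.3178 ≈ 0.318

0.318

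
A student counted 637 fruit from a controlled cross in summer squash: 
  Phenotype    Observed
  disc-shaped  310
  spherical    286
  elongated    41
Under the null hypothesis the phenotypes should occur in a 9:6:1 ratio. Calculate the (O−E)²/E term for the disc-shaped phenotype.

6.514

The 9:6:1 ratio has 16 parts, so with N = 637 the expected counts are:
  disc-shaped: 637 × 9/16 = 358.3125
  spherical: 637 × 6/16 = 238.875
  elongated: 637 × 1/16 = 39.8125
Contribution of disc-shaped: (310 − 358.3125)² / 358.3125 = 6.5141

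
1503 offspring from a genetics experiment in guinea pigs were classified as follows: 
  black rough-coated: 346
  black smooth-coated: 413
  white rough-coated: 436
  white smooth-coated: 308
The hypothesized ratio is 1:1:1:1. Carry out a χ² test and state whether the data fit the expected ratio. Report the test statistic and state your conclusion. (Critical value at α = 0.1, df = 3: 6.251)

27.925; not consistent

The 1:1:1:1 ratio has 4 parts, so with N = 1503 the expected counts are:
  black rough-coated: 1503 × 1/4 = 375.75
  black smooth-coated: 1503 × 1/4 = 375.75
  white rough-coated: 1503 × 1/4 = 375.75
  white smooth-coated: 1503 × 1/4 = 375.75
χ² = Σ (O − E)² / E
  black rough-coated: (346 − 375.75)² / 375.75 = 2.3555
  black smooth-coated: (413 − 375.75)² / 375.75 = 3.6928
  white rough-coated: (436 − 375.75)² / 375.75 = 9.6608
  white smooth-coated: (308 − 375.75)² / 375.75 = 12.2157
χ² = 2.3555 + 3.6928 + 9.6608 + 12.2157 = 27.9248 ≈ 27.925
Degrees of freedom = 4 − 1 = 3; critical value at α = 0.1 is 6.251.
Since 27.925 > 6.251, we reject the null hypothesis — the data do not fit the 1:1:1:1 ratio.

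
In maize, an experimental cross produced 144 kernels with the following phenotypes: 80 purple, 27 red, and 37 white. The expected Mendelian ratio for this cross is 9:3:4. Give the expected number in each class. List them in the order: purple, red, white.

Expected counts for N = 144 under a 9:3:4 ratio (total parts = 16):
  purple: 144 × 9/16 = 81
  red: 144 × 3/16 = 27
  white: 144 × 4/16 = 36

81, 27, 36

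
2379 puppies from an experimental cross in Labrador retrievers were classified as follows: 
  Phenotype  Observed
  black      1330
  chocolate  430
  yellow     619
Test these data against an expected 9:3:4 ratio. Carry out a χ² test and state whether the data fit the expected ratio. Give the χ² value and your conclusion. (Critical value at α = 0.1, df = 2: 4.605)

1.617; consistent

Total ratio parts = 16. Expected numbers out of 2379:
  black: 2379 × 9/16 = 1338.1875
  chocolate: 2379 × 3/16 = 446.0625
  yellow: 2379 × 4/16 = 594.75
χ² = Σ (O − E)² / E
  black: (1330 − 1338.1875)² / 1338.1875 = 0.0501
  chocolate: (430 − 446.0625)² / 446.0625 = 0.5784
  yellow: (619 − 594.75)² / 594.75 = 0.9888
χ² = 0.0501 + 0.5784 + 0.9888 = 1.6173 ≈ 1.617
Degrees of freedom = 3 − 1 = 2; critical value at α = 0.1 is 4.605.
Since 1.617 < 4.605, we fail to reject the null hypothesis — the data are consistent with the 9:3:4 ratio.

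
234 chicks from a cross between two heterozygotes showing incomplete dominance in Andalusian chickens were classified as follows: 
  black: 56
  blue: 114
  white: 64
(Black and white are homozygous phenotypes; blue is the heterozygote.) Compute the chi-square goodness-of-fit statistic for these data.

0.701

With incomplete dominance, a heterozygote × heterozygote cross gives a 1:2:1 phenotypic ratio.
Total ratio parts = 4. Expected numbers out of 234:
  black: 234 × 1/4 = 58.5
  blue: 234 × 2/4 = 117
  white: 234 × 1/4 = 58.5
χ² = Σ (O − E)² / E
  black: (56 − 58.5)² / 58.5 = 0.1068
  blue: (114 − 117)² / 117 = 0.0769
  white: (64 − 58.5)² / 58.5 = 0.5171
χ² = 0.1068 + 0.0769 + 0.5171 = 0.7008 ≈ 0.701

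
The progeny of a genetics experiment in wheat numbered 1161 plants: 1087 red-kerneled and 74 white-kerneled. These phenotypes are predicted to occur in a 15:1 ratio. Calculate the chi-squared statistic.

0.030

Under the 15:1 hypothesis (Σ ratio = 16, N = 1161):
  red-kerneled: 1161 × 15/16 = 1088.4375
  white-kerneled: 1161 × 1/16 = 72.5625
χ² = Σ (O − E)² / E
  red-kerneled: (1087 − 1088.4375)² / 1088.4375 = 0.0019
  white-kerneled: (74 − 72.5625)² / 72.5625 = 0.0285
χ² = 0.0019 + 0.0285 = 0.0304 ≈ 0.030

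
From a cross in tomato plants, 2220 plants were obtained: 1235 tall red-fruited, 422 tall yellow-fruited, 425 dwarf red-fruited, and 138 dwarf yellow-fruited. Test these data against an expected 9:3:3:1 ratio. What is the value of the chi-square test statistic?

Expected counts for N = 2220 under a 9:3:3:1 ratio (total parts = 16):
  tall red-fruited: 2220 × 9/16 = 1248.75
  tall yellow-fruited: 2220 × 3/16 = 416.25
  dwarf red-fruited: 2220 × 3/16 = 416.25
  dwarf yellow-fruited: 2220 × 1/16 = 138.75
χ² = Σ (O − E)² / E
  tall red-fruited: (1235 − 1248.75)² / 1248.75 = 0.1514
  tall yellow-fruited: (422 − 416.25)² / 416.25 = 0.0794
  dwarf red-fruited: (425 − 416.25)² / 416.25 = 0.1839
  dwarf yellow-fruited: (138 − 138.75)² / 138.75 = 0.0041
χ² = 0.1514 + 0.0794 + 0.1839 + 0.0041 = 0.4188 ≈ 0.419

0.419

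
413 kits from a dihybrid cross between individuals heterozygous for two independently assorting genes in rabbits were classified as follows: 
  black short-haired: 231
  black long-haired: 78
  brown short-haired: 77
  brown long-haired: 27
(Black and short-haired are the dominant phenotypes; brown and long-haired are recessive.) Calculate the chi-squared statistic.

A dihybrid F₂ with independent assortment and complete dominance at both loci gives a 9:3:3:1 phenotypic ratio.
Expected counts for N = 413 under a 9:3:3:1 ratio (total parts = 16):
  black short-haired: 413 × 9/16 = 232.3125
  black long-haired: 413 × 3/16 = 77.4375
  brown short-haired: 413 × 3/16 = 77.4375
  brown long-haired: 413 × 1/16 = 25.8125
χ² = Σ (O − E)² / E
  black short-haired: (231 − 232.3125)² / 232.3125 = 0.0074
  black long-haired: (78 − 77.4375)² / 77.4375 = 0.0041
  brown short-haired: (77 − 77.4375)² / 77.4375 = 0.0025
  brown long-haired: (27 − 25.8125)² / 25.8125 = 0.0546
χ² = 0.0074 + 0.0041 + 0.0025 + 0.0546 = 0.0686 ≈ 0.069

0.069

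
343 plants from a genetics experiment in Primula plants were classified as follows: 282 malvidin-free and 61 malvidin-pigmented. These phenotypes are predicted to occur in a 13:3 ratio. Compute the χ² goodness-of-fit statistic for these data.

Under the 13:3 hypothesis (Σ ratio = 16, N = 343):
  malvidin-free: 343 × 13/16 = 278.6875
  malvidin-pigmented: 343 × 3/16 = 64.3125
χ² = Σ (O − E)² / E
  malvidin-free: (282 − 278.6875)² / 278.6875 = 0.0394
  malvidin-pigmented: (61 − 64.3125)² / 64.3125 = 0.1706
χ² = 0.0394 + 0.1706 = 0.210

0.210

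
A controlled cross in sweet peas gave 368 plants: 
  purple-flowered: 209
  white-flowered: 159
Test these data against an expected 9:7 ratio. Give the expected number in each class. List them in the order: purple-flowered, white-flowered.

Under the 9:7 hypothesis (Σ ratio = 16, N = 368):
  purple-flowered: 368 × 9/16 = 207
  white-flowered: 368 × 7/16 = 161

207, 161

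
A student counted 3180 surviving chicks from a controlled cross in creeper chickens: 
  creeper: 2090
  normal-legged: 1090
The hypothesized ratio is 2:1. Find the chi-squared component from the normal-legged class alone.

Expected counts for N = 3180 under a 2:1 ratio (total parts = 3):
  creeper: 3180 × 2/3 = 2120
  normal-legged: 3180 × 1/3 = 1060
Contribution of normal-legged: (1090 − 1060)² / 1060 = 0.8491

0.849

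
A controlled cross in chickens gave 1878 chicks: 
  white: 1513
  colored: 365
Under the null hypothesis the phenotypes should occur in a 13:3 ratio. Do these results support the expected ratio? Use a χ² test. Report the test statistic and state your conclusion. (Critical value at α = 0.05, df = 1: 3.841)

Under the 13:3 hypothesis (Σ ratio = 16, N = 1878):
  white: 1878 × 13/16 = 1525.875
  colored: 1878 × 3/16 = 352.125
χ² = Σ (O − E)² / E
  white: (1513 − 1525.875)² / 1525.875 = 0.1086
  colored: (365 − 352.125)² / 352.125 = 0.4708
χ² = 0.1086 + 0.4708 = 0.5794 ≈ 0.579
Degrees of freedom = 2 − 1 = 1; critical value at α = 0.05 is 3.841.
Since 0.579 < 3.841, we fail to reject the null hypothesis — the data are consistent with the 13:3 ratio.

0.579; consistent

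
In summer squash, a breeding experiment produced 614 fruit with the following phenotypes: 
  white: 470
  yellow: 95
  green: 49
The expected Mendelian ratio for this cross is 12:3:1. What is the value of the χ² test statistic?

Total ratio parts = 16. Expected numbers out of 614:
  white: 614 × 12/16 = 460.5
  yellow: 614 × 3/16 = 115.125
  green: 614 × 1/16 = 38.375
χ² = Σ (O − E)² / E
  white: (470 − 460.5)² / 460.5 = 0.1960
  yellow: (95 − 115.125)² / 115.125 = 3.5181
  green: (49 − 38.375)² / 38.375 = 2.9418
χ² = 0.1960 + 3.5181 + 2.9418 = 6.6559 ≈ 6.656

6.656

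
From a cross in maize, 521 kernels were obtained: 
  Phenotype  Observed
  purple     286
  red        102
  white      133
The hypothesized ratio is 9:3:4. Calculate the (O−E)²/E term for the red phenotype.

Under the 9:3:4 hypothesis (Σ ratio = 16, N = 521):
  purple: 521 × 9/16 = 293.0625
  red: 521 × 3/16 = 97.6875
  white: 521 × 4/16 = 130.25
Contribution of red: (102 − 97.6875)² / 97.6875 = 0.1904

0.190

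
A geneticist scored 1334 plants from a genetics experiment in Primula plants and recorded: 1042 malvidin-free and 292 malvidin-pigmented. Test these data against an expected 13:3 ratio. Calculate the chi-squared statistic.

Total ratio parts = 16. Expected numbers out of 1334:
  malvidin-free: 1334 × 13/16 = 1083.875
  malvidin-pigmented: 1334 × 3/16 = 250.125
χ² = Σ (O − E)² / E
  malvidin-free: (1042 − 1083.875)² / 1083.875 = 1.6178
  malvidin-pigmented: (292 − 250.125)² / 250.125 = 7.0106
χ² = 1.6178 + 7.0106 = 8.6284 ≈ 8.628

8.628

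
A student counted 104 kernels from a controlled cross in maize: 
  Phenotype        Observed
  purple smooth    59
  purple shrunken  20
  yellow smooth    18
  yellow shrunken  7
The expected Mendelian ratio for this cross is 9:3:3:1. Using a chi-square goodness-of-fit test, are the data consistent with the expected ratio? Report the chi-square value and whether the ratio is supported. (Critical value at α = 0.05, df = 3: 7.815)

Total ratio parts = 16. Expected numbers out of 104:
  purple smooth: 104 × 9/16 = 58.5
  purple shrunken: 104 × 3/16 = 19.5
  yellow smooth: 104 × 3/16 = 19.5
  yellow shrunken: 104 × 1/16 = 6.5
χ² = Σ (O − E)² / E
  purple smooth: (59 − 58.5)² / 58.5 = 0.0043
  purple shrunken: (20 − 19.5)² / 19.5 = 0.0128
  yellow smooth: (18 − 19.5)² / 19.5 = 0.1154
  yellow shrunken: (7 − 6.5)² / 6.5 = 0.0385
χ² = 0.0043 + 0.0128 + 0.1154 + 0.0385 = 0.171
Degrees of freedom = 4 − 1 = 3; critical value at α = 0.05 is 7.815.
Since 0.171 < 7.815, we fail to reject the null hypothesis — the data are consistent with the 9:3:3:1 ratio.

0.171; consistent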